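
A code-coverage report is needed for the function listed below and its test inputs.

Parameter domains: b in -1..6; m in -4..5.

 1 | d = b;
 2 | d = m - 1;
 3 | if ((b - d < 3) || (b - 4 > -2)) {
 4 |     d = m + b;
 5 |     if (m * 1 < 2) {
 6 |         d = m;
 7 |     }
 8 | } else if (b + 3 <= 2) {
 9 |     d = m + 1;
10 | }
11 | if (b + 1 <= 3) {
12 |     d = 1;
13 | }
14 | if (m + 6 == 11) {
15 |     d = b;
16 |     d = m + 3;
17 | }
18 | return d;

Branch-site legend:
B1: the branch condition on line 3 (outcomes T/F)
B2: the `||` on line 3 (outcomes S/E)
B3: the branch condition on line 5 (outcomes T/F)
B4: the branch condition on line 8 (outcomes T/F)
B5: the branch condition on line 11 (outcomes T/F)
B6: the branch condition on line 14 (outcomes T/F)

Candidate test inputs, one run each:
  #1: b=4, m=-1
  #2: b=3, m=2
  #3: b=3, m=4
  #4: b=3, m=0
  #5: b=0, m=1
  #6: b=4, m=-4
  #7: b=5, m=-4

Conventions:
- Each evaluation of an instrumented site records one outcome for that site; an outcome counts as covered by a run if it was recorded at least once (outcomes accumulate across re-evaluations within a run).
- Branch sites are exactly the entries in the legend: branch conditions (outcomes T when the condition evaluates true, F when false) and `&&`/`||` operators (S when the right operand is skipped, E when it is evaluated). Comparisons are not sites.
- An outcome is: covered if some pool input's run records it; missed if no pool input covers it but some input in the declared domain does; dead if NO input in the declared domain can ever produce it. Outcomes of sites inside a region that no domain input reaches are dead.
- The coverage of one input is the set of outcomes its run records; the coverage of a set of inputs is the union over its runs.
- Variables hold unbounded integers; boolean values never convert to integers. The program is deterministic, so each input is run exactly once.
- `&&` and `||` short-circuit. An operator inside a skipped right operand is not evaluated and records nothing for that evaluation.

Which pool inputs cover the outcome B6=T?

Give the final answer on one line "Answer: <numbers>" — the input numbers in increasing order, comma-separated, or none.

input #1 (b=4, m=-1): never hits B6=T
input #2 (b=3, m=2): never hits B6=T
input #3 (b=3, m=4): never hits B6=T
input #4 (b=3, m=0): never hits B6=T
input #5 (b=0, m=1): never hits B6=T
input #6 (b=4, m=-4): never hits B6=T
input #7 (b=5, m=-4): never hits B6=T

Answer: none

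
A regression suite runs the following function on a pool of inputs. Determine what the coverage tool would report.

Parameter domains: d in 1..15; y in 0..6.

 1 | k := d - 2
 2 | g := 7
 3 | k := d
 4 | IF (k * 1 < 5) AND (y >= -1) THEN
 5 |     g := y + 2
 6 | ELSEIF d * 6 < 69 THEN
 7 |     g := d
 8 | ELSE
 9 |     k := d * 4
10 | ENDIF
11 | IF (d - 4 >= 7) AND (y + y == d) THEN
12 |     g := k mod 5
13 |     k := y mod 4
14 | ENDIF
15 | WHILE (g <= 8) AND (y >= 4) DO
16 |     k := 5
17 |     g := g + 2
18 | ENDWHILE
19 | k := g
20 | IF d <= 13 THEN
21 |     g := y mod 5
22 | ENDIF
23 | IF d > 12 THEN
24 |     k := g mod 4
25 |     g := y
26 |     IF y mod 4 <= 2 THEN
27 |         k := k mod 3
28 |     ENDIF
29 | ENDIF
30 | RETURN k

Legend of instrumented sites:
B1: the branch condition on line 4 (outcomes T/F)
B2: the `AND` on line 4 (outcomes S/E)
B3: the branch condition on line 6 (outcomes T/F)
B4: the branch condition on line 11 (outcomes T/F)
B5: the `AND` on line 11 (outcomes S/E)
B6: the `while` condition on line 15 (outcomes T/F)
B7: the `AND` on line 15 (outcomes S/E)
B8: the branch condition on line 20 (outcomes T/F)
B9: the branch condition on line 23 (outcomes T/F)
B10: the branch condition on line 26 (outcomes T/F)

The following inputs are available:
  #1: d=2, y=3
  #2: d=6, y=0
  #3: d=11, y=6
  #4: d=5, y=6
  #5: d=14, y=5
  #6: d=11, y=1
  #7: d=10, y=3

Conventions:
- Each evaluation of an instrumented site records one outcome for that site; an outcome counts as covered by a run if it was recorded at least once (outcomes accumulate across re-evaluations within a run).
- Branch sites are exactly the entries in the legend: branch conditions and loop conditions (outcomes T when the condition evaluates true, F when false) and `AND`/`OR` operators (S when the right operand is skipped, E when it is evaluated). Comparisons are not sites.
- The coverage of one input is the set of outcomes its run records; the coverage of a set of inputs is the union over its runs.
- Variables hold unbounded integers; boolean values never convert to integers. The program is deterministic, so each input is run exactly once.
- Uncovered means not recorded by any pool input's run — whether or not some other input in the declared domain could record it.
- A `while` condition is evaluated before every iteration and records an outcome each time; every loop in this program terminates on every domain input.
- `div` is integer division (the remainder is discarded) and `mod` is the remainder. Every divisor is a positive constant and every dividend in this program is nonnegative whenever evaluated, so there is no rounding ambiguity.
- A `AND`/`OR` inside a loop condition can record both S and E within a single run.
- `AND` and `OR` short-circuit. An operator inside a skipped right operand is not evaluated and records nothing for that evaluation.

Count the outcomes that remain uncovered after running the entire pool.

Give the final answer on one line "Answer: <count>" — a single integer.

input #1 (d=2, y=3): events B2->E, B1->T, B5->S, B4->F, B7->E, B6->F, B8->T, B9->F; covers B1=T, B2=E, B4=F, B5=S, B6=F, B7=E, B8=T, B9=F
input #2 (d=6, y=0): events B2->S, B1->F, B3->T, B5->S, B4->F, B7->E, B6->F, B8->T, B9->F; covers B1=F, B2=S, B3=T, B4=F, B5=S, B6=F, B7=E, B8=T, B9=F
input #3 (d=11, y=6): events B2->S, B1->F, B3->T, B5->E, B4->F, B7->S, B6->F, B8->T, B9->F; covers B1=F, B2=S, B3=T, B4=F, B5=E, B6=F, B7=S, B8=T, B9=F
input #4 (d=5, y=6): events B2->S, B1->F, B3->T, B5->S, B4->F, B7->E, B6->T, B7->E, B6->T, B7->S, B6->F, B8->T, B9->F; covers B1=F, B2=S, B3=T, B4=F, B5=S, B6=T, B6=F, B7=S, B7=E, B8=T, B9=F
input #5 (d=14, y=5): events B2->S, B1->F, B3->F, B5->E, B4->F, B7->E, B6->T, B7->S, B6->F, B8->F, B9->T, B10->T; covers B1=F, B2=S, B3=F, B4=F, B5=E, B6=T, B6=F, B7=S, B7=E, B8=F, B9=T, B10=T
input #6 (d=11, y=1): events B2->S, B1->F, B3->T, B5->E, B4->F, B7->S, B6->F, B8->T, B9->F; covers B1=F, B2=S, B3=T, B4=F, B5=E, B6=F, B7=S, B8=T, B9=F
input #7 (d=10, y=3): events B2->S, B1->F, B3->T, B5->S, B4->F, B7->S, B6->F, B8->T, B9->F; covers B1=F, B2=S, B3=T, B4=F, B5=S, B6=F, B7=S, B8=T, B9=F
union over the pool: B1=T, B1=F, B2=S, B2=E, B3=T, B3=F, B4=F, B5=S, B5=E, B6=T, B6=F, B7=S, B7=E, B8=T, B8=F, B9=T, B9=F, B10=T
uncovered (2 of 20): B4=T, B10=F

Answer: 2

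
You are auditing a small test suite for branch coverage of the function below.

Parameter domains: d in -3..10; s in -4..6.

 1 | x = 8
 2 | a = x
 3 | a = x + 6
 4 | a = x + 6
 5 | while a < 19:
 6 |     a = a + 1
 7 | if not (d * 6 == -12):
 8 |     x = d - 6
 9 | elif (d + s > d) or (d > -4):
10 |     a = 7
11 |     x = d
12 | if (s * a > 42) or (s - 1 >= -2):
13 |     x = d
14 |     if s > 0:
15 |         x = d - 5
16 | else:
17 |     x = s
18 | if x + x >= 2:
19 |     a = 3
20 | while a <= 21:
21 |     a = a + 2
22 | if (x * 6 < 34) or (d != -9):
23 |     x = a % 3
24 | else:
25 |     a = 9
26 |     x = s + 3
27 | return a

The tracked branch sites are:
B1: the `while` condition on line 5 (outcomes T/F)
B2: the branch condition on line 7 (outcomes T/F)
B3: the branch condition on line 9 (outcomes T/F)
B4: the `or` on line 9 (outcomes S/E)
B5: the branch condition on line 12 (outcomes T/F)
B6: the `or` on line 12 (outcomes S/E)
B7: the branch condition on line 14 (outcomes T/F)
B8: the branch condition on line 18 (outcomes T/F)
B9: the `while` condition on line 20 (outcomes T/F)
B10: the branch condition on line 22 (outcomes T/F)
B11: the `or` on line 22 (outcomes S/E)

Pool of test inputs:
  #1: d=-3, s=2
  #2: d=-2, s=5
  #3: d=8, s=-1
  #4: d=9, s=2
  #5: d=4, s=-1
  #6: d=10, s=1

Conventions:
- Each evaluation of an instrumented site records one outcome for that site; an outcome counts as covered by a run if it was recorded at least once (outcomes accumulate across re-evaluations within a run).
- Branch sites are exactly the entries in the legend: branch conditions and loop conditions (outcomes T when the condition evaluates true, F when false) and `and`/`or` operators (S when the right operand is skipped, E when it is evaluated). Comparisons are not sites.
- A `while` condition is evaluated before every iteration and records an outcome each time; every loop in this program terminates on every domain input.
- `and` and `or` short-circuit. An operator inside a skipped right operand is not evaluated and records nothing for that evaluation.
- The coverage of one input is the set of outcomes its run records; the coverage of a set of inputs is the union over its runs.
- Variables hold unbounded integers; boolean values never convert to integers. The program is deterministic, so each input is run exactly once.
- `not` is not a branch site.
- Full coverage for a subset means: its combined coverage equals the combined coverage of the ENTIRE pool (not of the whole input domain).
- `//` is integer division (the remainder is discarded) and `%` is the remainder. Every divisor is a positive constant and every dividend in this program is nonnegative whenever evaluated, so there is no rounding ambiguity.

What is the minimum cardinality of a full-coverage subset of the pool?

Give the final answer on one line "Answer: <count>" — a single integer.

run #1 (d=-3, s=2) records B1=T, B1=F, B2=T, B5=T, B6=E, B7=T, B8=F, B9=T, B9=F, B10=T, B11=S
run #2 (d=-2, s=5) records B1=T, B1=F, B2=F, B3=T, B4=S, B5=T, B6=E, B7=T, B8=F, B9=T, B9=F, B10=T, B11=S
run #3 (d=8, s=-1) records B1=T, B1=F, B2=T, B5=T, B6=E, B7=F, B8=T, B9=T, B9=F, B10=T, B11=E
run #4 (d=9, s=2) records B1=T, B1=F, B2=T, B5=T, B6=E, B7=T, B8=T, B9=T, B9=F, B10=T, B11=S
run #5 (d=4, s=-1) records B1=T, B1=F, B2=T, B5=T, B6=E, B7=F, B8=T, B9=T, B9=F, B10=T, B11=S
run #6 (d=10, s=1) records B1=T, B1=F, B2=T, B5=T, B6=E, B7=T, B8=T, B9=T, B9=F, B10=T, B11=S
together the pool reaches 17 outcomes: B1=T, B1=F, B2=T, B2=F, B3=T, B4=S, B5=T, B6=E, B7=T, B7=F, B8=T, B8=F, B9=T, B9=F, B10=T, B11=S, B11=E
size 1 is not enough: best union over all size-1 subsets is 13/17
inputs {2, 3} (size 2) cover everything; no size-2 subset with a lexicographically smaller index list covers all 17

Answer: 2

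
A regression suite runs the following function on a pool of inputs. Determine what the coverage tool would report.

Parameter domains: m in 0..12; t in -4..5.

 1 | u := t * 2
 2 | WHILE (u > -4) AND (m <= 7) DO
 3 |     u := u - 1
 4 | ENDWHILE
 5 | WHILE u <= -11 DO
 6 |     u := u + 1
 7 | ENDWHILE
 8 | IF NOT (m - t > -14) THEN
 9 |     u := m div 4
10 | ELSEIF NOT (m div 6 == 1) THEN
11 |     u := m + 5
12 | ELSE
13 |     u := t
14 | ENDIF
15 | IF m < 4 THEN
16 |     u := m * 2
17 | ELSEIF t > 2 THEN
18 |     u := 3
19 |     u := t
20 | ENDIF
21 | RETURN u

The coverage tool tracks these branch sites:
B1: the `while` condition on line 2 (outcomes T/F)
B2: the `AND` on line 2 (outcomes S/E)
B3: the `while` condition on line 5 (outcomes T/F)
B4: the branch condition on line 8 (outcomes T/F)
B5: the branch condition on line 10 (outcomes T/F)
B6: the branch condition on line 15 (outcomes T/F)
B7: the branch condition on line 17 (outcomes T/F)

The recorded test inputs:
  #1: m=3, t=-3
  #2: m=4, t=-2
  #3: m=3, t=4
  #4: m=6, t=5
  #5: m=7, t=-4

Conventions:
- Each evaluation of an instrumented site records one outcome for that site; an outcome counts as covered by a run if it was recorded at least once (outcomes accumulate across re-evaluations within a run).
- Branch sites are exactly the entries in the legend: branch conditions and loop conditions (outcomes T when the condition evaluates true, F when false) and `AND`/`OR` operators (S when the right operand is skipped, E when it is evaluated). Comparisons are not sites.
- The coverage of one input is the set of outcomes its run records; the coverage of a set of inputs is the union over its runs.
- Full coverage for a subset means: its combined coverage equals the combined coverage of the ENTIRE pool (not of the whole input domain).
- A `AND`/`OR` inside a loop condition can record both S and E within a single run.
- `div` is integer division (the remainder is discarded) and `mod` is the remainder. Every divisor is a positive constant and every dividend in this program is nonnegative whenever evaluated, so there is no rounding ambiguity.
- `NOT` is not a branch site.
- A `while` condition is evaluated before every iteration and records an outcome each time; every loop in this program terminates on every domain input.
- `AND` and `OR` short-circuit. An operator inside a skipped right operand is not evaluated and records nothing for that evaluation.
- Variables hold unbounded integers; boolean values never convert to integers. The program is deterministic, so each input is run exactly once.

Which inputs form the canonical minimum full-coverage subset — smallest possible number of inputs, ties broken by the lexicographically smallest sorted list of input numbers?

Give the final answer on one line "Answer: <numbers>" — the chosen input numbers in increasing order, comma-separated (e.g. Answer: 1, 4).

#1 (m=3, t=-3) -> B2->S, B1->F, B3->F, B4->F, B5->T, B6->T; covered: B1=F, B2=S, B3=F, B4=F, B5=T, B6=T
#2 (m=4, t=-2) -> B2->S, B1->F, B3->F, B4->F, B5->T, B6->F, B7->F; covered: B1=F, B2=S, B3=F, B4=F, B5=T, B6=F, B7=F
#3 (m=3, t=4) -> B2->E, B1->T, B2->E, B1->T, B2->E, B1->T, B2->E, B1->T, B2->E, B1->T, B2->E, B1->T, B2->E, B1->T, ...; covered: B1=T, B1=F, B2=S, B2=E, B3=F, B4=F, B5=T, B6=T
#4 (m=6, t=5) -> B2->E, B1->T, B2->E, B1->T, B2->E, B1->T, B2->E, B1->T, B2->E, B1->T, B2->E, B1->T, B2->E, B1->T, ...; covered: B1=T, B1=F, B2=S, B2=E, B3=F, B4=F, B5=F, B6=F, B7=T
#5 (m=7, t=-4) -> B2->S, B1->F, B3->F, B4->F, B5->F, B6->F, B7->F; covered: B1=F, B2=S, B3=F, B4=F, B5=F, B6=F, B7=F
the full pool covers 12 outcomes: B1=T, B1=F, B2=S, B2=E, B3=F, B4=F, B5=T, B5=F, B6=T, B6=F, B7=T, B7=F
size 1 is not enough: best union over all size-1 subsets is 9/12
size 2 is not enough: best union over all size-2 subsets is 11/12
size 3: inputs {1, 2, 4} cover all 12 outcomes, and no lexicographically smaller subset of this size does

Answer: 1, 2, 4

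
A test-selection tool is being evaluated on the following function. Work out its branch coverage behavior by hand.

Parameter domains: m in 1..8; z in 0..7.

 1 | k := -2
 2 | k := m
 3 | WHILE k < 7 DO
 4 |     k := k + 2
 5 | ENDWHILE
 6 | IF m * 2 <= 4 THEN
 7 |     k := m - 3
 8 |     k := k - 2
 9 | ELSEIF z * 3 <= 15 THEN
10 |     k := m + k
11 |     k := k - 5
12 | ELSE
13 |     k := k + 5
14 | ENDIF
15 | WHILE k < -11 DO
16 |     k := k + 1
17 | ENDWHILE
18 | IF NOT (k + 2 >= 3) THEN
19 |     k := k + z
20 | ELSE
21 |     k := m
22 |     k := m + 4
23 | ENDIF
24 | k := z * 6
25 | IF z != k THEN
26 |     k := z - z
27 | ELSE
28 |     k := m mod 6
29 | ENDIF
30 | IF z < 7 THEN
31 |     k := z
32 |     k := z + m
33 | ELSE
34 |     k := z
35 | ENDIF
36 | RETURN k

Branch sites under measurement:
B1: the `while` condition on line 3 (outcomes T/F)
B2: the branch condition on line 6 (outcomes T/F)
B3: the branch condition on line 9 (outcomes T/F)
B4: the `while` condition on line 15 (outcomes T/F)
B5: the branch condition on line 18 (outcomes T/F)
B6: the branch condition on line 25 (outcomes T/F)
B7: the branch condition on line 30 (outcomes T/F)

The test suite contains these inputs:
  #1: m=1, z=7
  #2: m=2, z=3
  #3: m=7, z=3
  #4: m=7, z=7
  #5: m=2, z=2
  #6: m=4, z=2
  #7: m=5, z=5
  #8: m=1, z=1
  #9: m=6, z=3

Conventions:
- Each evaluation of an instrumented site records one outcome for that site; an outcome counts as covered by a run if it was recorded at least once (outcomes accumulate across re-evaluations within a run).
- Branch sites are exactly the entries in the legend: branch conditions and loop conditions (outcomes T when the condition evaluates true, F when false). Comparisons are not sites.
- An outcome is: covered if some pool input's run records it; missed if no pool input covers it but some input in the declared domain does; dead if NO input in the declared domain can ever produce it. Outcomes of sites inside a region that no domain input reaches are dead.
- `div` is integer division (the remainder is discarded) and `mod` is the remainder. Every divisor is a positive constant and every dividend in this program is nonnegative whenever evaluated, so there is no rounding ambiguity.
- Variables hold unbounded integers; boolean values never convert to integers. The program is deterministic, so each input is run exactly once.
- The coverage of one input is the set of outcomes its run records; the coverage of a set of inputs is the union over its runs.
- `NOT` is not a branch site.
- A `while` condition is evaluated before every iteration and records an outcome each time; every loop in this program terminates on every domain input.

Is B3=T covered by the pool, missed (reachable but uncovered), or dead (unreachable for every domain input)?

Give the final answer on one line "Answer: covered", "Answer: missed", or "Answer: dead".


B3=T is recorded by pool input(s) 3, 6, 7, 9 -> covered
Answer: covered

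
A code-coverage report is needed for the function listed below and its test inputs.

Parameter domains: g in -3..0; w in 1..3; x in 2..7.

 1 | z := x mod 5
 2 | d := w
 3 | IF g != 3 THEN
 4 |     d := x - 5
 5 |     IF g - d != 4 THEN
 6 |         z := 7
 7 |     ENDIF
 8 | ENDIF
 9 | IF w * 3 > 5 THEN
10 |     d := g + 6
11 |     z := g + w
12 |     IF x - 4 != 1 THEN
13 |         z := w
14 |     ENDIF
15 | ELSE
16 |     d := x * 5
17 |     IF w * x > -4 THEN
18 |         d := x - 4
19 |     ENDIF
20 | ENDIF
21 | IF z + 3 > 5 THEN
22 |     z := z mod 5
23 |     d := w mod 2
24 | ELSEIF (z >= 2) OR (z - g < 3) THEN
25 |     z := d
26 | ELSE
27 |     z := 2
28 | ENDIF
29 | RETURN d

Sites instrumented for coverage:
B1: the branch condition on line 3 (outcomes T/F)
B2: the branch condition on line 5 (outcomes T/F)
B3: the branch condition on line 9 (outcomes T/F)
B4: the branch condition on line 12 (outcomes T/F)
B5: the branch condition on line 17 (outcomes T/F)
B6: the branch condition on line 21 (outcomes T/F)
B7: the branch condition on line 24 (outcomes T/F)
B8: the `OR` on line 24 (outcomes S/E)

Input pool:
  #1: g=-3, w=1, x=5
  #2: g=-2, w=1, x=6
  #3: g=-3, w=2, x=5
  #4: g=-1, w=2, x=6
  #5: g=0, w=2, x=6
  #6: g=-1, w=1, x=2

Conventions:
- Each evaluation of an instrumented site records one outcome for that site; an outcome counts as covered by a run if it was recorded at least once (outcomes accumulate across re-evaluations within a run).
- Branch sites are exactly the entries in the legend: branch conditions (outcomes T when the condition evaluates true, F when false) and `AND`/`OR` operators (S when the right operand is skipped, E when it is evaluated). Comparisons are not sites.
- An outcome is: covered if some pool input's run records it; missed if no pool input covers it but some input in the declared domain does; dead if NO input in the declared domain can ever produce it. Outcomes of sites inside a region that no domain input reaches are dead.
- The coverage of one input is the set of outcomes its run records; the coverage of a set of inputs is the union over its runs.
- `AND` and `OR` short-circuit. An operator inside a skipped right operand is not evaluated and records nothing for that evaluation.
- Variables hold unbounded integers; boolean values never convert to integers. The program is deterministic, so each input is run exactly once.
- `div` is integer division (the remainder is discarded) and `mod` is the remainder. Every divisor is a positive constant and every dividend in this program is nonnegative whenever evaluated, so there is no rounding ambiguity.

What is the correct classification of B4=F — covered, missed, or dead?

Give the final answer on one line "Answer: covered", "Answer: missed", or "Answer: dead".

B4=F is recorded by pool input(s) 3 -> covered

Answer: covered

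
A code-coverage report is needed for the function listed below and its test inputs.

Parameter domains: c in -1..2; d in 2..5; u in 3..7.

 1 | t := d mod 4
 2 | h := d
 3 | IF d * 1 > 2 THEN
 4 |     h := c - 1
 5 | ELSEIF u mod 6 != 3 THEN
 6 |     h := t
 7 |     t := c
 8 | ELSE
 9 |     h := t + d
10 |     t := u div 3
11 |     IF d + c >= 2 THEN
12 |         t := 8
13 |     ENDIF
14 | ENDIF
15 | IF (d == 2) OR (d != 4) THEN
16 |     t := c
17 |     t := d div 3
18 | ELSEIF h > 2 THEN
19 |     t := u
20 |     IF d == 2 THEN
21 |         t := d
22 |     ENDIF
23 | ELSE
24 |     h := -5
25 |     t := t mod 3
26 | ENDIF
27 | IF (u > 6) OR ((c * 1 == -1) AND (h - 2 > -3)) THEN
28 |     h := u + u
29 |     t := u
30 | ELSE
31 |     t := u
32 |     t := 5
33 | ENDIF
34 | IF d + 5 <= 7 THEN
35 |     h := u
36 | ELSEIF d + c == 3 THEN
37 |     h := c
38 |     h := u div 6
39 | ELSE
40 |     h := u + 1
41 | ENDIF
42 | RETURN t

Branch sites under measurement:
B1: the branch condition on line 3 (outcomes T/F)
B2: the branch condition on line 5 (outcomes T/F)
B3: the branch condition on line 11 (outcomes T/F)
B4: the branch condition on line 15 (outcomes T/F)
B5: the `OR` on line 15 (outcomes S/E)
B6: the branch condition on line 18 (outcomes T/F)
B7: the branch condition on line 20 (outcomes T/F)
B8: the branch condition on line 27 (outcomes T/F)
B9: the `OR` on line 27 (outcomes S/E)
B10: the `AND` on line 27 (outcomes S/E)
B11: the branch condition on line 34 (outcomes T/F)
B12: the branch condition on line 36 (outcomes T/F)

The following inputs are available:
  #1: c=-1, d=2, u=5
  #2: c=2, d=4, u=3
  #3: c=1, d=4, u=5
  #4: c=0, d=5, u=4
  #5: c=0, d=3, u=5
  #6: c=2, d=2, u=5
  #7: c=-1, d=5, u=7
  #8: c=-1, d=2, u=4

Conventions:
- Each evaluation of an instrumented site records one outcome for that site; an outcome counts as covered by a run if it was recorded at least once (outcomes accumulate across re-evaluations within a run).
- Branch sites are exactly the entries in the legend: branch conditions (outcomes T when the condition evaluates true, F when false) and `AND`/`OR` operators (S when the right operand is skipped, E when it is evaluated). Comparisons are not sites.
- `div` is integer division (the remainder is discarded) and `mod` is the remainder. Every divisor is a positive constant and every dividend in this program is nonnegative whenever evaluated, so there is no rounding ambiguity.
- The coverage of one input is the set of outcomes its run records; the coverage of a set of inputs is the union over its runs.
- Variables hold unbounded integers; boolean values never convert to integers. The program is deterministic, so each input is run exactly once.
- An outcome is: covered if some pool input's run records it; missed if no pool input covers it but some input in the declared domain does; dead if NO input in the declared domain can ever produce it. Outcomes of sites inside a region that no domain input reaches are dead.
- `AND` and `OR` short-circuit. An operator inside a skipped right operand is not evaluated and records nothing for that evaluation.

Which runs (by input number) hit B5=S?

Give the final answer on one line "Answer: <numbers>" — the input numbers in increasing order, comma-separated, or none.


input #1 (c=-1, d=2, u=5): produces B5=S
input #2 (c=2, d=4, u=3): does not produce B5=S
input #3 (c=1, d=4, u=5): does not produce B5=S
input #4 (c=0, d=5, u=4): does not produce B5=S
input #5 (c=0, d=3, u=5): does not produce B5=S
input #6 (c=2, d=2, u=5): produces B5=S
input #7 (c=-1, d=5, u=7): does not produce B5=S
input #8 (c=-1, d=2, u=4): produces B5=S
Answer: 1, 6, 8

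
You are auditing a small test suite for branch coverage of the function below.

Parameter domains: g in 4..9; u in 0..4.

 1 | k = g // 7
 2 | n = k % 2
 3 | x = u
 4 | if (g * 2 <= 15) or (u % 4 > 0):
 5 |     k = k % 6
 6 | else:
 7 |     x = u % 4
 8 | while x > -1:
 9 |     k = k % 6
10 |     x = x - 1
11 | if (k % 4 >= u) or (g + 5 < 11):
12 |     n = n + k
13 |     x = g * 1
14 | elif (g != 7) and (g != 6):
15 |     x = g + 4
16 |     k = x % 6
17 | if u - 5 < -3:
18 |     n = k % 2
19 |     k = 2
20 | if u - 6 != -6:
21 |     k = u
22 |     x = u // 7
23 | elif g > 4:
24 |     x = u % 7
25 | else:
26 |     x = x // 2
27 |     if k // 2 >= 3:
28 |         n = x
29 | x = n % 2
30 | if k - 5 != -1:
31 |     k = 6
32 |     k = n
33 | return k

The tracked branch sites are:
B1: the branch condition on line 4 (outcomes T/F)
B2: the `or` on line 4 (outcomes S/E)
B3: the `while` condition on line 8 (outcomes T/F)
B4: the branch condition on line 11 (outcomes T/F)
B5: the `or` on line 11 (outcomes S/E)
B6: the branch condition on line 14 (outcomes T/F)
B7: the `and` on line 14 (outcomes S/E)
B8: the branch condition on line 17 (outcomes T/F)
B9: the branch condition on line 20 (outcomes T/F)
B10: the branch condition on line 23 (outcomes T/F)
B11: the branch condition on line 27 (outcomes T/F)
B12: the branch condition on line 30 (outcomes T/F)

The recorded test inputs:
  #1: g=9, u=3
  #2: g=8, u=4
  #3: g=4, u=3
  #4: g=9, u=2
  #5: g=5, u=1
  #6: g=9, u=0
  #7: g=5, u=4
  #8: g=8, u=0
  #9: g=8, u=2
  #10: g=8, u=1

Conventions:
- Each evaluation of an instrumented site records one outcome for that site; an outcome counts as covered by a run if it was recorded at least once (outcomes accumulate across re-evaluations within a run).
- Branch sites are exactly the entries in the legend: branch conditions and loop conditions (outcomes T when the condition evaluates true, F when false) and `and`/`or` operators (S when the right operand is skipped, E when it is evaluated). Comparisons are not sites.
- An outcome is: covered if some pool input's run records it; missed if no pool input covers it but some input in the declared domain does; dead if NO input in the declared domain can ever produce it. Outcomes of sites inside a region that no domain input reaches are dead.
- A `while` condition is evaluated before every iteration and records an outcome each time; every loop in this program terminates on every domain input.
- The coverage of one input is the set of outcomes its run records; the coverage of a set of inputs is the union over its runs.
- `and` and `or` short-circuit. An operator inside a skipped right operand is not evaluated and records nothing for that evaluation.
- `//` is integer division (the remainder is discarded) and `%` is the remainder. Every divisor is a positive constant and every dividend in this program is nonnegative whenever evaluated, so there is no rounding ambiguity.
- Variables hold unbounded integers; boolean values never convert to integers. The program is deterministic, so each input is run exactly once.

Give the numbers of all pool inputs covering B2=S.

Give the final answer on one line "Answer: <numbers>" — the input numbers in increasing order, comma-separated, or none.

input #1 (g=9, u=3): misses B2=S
input #2 (g=8, u=4): misses B2=S
input #3 (g=4, u=3): covers B2=S
input #4 (g=9, u=2): misses B2=S
input #5 (g=5, u=1): covers B2=S
input #6 (g=9, u=0): misses B2=S
input #7 (g=5, u=4): covers B2=S
input #8 (g=8, u=0): misses B2=S
input #9 (g=8, u=2): misses B2=S
input #10 (g=8, u=1): misses B2=S

Answer: 3, 5, 7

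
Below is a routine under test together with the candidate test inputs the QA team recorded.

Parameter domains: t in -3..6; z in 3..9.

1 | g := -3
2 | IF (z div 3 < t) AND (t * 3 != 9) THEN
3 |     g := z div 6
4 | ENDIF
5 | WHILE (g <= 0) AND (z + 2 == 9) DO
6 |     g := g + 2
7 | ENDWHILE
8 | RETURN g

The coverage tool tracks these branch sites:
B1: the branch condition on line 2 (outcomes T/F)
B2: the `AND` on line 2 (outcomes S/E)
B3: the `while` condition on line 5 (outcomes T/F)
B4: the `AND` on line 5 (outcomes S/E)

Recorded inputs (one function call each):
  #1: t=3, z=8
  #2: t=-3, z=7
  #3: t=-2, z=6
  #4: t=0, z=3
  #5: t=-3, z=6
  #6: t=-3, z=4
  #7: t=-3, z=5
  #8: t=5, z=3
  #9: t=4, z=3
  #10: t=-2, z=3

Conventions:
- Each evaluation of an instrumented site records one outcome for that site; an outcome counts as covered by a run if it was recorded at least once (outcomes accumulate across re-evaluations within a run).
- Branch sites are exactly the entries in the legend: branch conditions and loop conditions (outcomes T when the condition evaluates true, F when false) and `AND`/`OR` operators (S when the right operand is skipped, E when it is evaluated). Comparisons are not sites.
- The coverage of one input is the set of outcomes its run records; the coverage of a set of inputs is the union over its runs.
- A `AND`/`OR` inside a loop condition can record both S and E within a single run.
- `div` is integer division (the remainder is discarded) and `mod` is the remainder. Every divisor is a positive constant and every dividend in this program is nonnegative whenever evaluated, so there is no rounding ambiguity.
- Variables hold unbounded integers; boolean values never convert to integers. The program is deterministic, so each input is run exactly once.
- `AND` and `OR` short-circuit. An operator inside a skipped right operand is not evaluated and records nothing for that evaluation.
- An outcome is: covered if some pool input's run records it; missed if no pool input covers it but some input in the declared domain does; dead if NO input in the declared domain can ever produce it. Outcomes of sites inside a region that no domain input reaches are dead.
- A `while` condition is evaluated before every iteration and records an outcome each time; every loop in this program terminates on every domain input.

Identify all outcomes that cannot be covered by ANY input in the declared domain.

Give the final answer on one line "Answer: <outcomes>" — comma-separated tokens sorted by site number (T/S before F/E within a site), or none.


sweeping the full domain (70 inputs) for each outcome:
  reachable outcomes have witnesses, e.g. B1=T (e.g. t=2, z=3), B1=F (e.g. t=-3, z=3), B2=S (e.g. t=-3, z=3), B2=E (e.g. t=2, z=3)
Answer: none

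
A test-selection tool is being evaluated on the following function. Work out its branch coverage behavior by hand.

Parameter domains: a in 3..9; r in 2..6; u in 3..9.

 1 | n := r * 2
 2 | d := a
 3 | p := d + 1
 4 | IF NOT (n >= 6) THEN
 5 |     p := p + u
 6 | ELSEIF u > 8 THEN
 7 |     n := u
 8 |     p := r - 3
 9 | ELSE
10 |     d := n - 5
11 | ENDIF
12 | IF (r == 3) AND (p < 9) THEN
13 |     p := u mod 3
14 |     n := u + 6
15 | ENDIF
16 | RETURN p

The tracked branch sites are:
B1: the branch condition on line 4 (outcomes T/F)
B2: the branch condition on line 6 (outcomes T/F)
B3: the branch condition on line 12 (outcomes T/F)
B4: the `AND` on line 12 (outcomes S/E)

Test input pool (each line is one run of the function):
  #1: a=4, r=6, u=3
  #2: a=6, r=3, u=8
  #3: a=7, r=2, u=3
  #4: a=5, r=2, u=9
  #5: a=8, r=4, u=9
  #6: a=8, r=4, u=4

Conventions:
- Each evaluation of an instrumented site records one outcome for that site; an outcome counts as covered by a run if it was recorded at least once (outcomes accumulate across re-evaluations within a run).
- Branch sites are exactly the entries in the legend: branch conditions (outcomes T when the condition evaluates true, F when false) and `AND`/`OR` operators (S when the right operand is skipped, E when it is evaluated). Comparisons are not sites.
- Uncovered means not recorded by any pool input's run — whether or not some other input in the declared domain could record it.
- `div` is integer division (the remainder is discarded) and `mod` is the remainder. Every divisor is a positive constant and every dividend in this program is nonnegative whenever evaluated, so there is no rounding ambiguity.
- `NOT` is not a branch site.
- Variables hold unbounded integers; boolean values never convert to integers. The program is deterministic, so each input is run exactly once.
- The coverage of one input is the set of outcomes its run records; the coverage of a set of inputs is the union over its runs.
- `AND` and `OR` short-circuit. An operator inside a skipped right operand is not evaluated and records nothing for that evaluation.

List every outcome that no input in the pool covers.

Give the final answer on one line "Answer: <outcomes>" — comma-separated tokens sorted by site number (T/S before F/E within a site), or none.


#1 (a=4, r=6, u=3) -> B1->F, B2->F, B4->S, B3->F; covered: B1=F, B2=F, B3=F, B4=S
#2 (a=6, r=3, u=8) -> B1->F, B2->F, B4->E, B3->T; covered: B1=F, B2=F, B3=T, B4=E
#3 (a=7, r=2, u=3) -> B1->T, B4->S, B3->F; covered: B1=T, B3=F, B4=S
#4 (a=5, r=2, u=9) -> B1->T, B4->S, B3->F; covered: B1=T, B3=F, B4=S
#5 (a=8, r=4, u=9) -> B1->F, B2->T, B4->S, B3->F; covered: B1=F, B2=T, B3=F, B4=S
#6 (a=8, r=4, u=4) -> B1->F, B2->F, B4->S, B3->F; covered: B1=F, B2=F, B3=F, B4=S
union over the pool: B1=T, B1=F, B2=T, B2=F, B3=T, B3=F, B4=S, B4=E
uncovered (0 of 8): none
Answer: none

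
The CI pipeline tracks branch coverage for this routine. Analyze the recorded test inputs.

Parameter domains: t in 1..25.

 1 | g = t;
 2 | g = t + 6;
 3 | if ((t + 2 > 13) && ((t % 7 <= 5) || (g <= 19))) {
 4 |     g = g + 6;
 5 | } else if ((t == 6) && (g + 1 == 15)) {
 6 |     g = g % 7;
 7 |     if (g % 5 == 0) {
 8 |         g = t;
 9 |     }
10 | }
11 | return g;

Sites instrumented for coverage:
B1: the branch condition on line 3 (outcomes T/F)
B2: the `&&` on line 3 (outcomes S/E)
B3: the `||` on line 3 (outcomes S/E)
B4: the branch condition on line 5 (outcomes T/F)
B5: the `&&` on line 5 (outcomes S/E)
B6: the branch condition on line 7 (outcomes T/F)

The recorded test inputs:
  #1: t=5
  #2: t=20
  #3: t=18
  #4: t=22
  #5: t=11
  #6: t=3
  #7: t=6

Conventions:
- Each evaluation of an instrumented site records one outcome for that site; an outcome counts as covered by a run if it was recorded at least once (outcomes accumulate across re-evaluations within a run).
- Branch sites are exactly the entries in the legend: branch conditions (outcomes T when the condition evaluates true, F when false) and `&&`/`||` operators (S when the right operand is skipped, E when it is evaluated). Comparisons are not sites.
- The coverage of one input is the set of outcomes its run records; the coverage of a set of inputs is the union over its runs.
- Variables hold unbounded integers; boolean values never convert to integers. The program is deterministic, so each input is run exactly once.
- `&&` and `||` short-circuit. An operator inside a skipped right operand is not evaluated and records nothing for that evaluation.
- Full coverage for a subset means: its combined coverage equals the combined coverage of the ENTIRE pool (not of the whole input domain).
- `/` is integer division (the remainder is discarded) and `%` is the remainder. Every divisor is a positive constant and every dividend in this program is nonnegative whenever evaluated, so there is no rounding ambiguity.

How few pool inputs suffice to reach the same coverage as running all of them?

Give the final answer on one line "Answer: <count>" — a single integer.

input #1, t=5: events B2->S, B1->F, B5->S, B4->F; outcomes B1=F, B2=S, B4=F, B5=S
input #2, t=20: events B2->E, B3->E, B1->F, B5->S, B4->F; outcomes B1=F, B2=E, B3=E, B4=F, B5=S
input #3, t=18: events B2->E, B3->S, B1->T; outcomes B1=T, B2=E, B3=S
input #4, t=22: events B2->E, B3->S, B1->T; outcomes B1=T, B2=E, B3=S
input #5, t=11: events B2->S, B1->F, B5->S, B4->F; outcomes B1=F, B2=S, B4=F, B5=S
input #6, t=3: events B2->S, B1->F, B5->S, B4->F; outcomes B1=F, B2=S, B4=F, B5=S
input #7, t=6: events B2->S, B1->F, B5->E, B4->F; outcomes B1=F, B2=S, B4=F, B5=E
union over all inputs: B1=T, B1=F, B2=S, B2=E, B3=S, B3=E, B4=F, B5=S, B5=E (9 outcomes)
no size-1 subset reaches all 9 outcomes (best union: 5/9)
no size-2 subset reaches all 9 outcomes (best union: 7/9)
inputs {2, 3, 7} (size 3) cover everything; no size-3 subset with a lexicographically smaller index list covers all 9

Answer: 3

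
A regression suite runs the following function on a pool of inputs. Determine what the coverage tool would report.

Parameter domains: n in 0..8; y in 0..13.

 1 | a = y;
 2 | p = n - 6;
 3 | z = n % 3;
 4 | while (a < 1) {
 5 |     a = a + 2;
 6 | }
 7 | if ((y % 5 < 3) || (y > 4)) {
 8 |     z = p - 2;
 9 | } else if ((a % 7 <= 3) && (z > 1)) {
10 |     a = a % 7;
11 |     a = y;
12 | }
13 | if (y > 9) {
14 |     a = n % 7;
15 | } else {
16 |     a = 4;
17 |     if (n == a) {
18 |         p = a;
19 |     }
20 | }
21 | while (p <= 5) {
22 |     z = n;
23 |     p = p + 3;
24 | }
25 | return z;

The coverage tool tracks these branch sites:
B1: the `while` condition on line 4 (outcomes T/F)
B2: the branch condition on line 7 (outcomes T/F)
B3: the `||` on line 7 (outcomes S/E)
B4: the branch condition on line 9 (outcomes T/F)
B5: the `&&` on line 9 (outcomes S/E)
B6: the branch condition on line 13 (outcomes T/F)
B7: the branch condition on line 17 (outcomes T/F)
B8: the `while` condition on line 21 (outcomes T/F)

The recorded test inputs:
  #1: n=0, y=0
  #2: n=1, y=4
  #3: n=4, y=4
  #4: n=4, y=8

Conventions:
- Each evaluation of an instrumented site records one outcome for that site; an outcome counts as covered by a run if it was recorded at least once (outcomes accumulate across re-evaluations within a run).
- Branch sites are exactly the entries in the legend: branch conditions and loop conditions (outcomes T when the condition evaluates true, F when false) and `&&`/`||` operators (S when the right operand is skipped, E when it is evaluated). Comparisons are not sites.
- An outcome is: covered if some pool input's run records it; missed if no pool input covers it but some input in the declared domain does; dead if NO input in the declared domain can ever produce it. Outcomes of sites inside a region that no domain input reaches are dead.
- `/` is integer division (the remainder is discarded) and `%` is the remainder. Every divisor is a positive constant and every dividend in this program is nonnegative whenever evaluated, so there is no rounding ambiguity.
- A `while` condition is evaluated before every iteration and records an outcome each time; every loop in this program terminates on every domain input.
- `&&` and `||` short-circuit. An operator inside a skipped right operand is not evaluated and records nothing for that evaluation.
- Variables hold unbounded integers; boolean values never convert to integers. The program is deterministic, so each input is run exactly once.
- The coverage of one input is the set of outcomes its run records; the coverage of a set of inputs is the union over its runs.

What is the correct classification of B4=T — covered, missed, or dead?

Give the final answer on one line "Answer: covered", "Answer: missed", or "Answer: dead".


no pool input records B4=T
but domain input (n=2, y=3) does record it -> reachable, so missed
Answer: missed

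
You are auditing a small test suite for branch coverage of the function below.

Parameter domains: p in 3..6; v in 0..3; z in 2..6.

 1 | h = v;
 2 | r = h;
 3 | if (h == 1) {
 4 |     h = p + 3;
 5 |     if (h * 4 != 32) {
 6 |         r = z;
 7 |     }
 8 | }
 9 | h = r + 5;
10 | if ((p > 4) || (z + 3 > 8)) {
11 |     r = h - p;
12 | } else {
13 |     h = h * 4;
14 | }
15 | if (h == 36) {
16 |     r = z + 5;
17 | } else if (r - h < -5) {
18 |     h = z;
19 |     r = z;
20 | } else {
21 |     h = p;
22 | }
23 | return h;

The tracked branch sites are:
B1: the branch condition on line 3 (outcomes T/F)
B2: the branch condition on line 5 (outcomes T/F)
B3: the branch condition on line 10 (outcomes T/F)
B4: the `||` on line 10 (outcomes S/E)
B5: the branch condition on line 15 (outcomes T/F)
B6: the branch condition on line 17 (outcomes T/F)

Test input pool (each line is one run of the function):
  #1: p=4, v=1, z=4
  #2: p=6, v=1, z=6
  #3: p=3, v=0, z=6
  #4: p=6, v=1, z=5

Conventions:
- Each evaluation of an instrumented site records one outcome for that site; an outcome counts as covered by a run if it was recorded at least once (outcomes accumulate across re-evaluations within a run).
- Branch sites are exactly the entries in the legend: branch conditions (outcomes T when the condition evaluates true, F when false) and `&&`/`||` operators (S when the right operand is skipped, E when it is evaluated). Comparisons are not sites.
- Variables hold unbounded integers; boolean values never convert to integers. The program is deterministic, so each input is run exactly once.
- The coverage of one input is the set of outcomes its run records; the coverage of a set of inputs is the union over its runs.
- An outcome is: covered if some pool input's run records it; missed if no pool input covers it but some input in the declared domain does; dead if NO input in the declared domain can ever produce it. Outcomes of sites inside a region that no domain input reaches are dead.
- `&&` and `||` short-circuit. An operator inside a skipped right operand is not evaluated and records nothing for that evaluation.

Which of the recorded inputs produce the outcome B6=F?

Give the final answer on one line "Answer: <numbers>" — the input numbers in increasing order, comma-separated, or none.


input #1 (p=4, v=1, z=4): never hits B6=F
input #2 (p=6, v=1, z=6): never hits B6=F
input #3 (p=3, v=0, z=6): hits B6=F
input #4 (p=6, v=1, z=5): never hits B6=F
Answer: 3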